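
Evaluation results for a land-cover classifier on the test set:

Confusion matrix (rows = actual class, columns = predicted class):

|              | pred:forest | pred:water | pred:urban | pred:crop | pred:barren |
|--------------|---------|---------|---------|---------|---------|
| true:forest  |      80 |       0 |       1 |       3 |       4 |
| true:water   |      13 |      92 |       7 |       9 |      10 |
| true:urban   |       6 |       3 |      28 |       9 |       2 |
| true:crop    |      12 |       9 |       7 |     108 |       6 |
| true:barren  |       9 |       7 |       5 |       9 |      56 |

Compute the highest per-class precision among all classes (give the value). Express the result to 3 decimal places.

0.829

Per-class precision (TP/(TP+FP)):
  forest: TP=80, FP=13+6+12+9=40 → 80/120 = 0.6667
  water: TP=92, FP=0+3+9+7=19 → 92/111 = 0.8288
  urban: TP=28, FP=1+7+7+5=20 → 28/48 = 0.5833
  crop: TP=108, FP=3+9+9+9=30 → 108/138 = 0.7826
  barren: TP=56, FP=4+10+2+6=22 → 56/78 = 0.7179
Highest is class 'water' with precision = 0.829.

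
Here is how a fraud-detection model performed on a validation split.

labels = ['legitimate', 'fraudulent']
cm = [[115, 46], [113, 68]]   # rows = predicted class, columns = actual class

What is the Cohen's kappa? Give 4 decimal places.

0.0880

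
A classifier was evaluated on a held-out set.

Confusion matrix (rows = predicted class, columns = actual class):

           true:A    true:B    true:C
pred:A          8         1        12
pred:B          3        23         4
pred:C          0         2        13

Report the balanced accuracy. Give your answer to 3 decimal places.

0.687

Balanced accuracy = mean of per-class recall.
  A: recall = 8/11 = 0.7273
  B: recall = 23/26 = 0.8846
  C: recall = 13/29 = 0.4483
Mean = (0.7273 + 0.8846 + 0.4483) / 3 = 0.687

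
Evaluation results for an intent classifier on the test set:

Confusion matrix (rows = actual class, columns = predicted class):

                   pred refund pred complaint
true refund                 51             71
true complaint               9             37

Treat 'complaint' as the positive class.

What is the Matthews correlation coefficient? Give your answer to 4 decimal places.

MCC = (TP·TN − FP·FN) / √((TP+FP)(TP+FN)(TN+FP)(TN+FN))
Numerator = 37·51 − 71·9 = 1248
Denominator = √(108·46·122·60) = √36365760 = 6030.4030
MCC = 1248 / 6030.4030 = 0.2070

0.2070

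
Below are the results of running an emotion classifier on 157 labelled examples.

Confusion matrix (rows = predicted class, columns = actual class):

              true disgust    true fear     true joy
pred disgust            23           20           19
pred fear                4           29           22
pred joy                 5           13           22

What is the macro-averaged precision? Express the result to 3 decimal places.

0.483

Per-class precision (TP/(TP+FP)):
  disgust: TP=23, FP=20+19=39 → 23/62 = 0.3710
  fear: TP=29, FP=4+22=26 → 29/55 = 0.5273
  joy: TP=22, FP=5+13=18 → 22/40 = 0.5500
Macro-precision = mean = (0.3710 + 0.5273 + 0.5500) / 3 = 0.483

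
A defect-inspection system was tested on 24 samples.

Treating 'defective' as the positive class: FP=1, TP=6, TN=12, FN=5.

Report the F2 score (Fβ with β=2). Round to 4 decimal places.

Fβ = (1+β²)·TP / ((1+β²)·TP + β²·FN + FP), with β²=4
= 5·6 / (5·6 + 4·5 + 1) = 0.5882

0.5882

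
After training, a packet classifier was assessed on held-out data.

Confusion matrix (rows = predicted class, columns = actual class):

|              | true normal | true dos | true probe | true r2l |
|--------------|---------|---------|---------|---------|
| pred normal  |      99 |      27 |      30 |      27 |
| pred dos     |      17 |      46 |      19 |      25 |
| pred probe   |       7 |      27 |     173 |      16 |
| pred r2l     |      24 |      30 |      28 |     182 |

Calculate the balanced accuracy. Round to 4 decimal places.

Balanced accuracy = mean of per-class recall.
  normal: recall = 99/147 = 0.67347
  dos: recall = 46/130 = 0.35385
  probe: recall = 173/250 = 0.69200
  r2l: recall = 182/250 = 0.72800
Mean = (0.67347 + 0.35385 + 0.69200 + 0.72800) / 4 = 0.6118

0.6118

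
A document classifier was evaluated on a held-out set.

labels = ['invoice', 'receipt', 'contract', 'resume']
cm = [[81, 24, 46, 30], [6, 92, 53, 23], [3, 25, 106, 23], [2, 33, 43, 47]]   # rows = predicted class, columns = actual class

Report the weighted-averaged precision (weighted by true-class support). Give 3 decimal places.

0.545

Per-class precision (TP/(TP+FP)):
  invoice: TP=81, FP=24+46+30=100 → 81/181 = 0.4475
  receipt: TP=92, FP=6+53+23=82 → 92/174 = 0.5287
  contract: TP=106, FP=3+25+23=51 → 106/157 = 0.6752
  resume: TP=47, FP=2+33+43=78 → 47/125 = 0.3760
Weighted-precision = Σ (supportᵢ/N)·precisionᵢ with N=637: (92/637)·0.4475 + (174/637)·0.5287 + (248/637)·0.6752 + (123/637)·0.3760 = 0.545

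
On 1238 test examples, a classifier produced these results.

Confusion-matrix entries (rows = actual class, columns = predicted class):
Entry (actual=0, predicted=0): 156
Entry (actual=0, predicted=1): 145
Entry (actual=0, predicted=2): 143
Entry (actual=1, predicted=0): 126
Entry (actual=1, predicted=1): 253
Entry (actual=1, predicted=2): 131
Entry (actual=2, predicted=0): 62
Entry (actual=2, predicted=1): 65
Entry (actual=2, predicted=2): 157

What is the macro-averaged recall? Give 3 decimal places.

Per-class recall (TP/(TP+FN)):
  0: TP=156, FN=145+143=288 → 156/444 = 0.3514
  1: TP=253, FN=126+131=257 → 253/510 = 0.4961
  2: TP=157, FN=62+65=127 → 157/284 = 0.5528
Macro-recall = mean = (0.3514 + 0.4961 + 0.5528) / 3 = 0.467

0.467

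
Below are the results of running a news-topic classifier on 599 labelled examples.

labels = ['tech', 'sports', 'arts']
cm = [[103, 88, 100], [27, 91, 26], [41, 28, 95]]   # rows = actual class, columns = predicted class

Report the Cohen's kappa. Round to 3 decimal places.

0.236

Observed agreement pₒ = trace/N = 289/599 = 0.4825
Expected agreement pₑ = Σ (rowᵢ·colᵢ)/N² = (291·171 + 144·207 + 164·221)/599² = 0.3228
κ = (pₒ − pₑ)/(1 − pₑ) = (0.4825 − 0.3228)/(1 − 0.3228) = 0.236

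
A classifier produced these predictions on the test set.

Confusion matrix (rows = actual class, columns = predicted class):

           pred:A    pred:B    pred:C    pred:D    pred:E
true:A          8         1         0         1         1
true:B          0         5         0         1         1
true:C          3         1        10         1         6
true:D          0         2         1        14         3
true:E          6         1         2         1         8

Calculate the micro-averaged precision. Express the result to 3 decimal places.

Micro-averaging pools counts across classes: ΣTP=45, ΣFP=32, ΣFN=32.
Micro-precision = TP/(TP+FP) on pooled counts = 0.584 (equals overall accuracy in single-label multiclass).

0.584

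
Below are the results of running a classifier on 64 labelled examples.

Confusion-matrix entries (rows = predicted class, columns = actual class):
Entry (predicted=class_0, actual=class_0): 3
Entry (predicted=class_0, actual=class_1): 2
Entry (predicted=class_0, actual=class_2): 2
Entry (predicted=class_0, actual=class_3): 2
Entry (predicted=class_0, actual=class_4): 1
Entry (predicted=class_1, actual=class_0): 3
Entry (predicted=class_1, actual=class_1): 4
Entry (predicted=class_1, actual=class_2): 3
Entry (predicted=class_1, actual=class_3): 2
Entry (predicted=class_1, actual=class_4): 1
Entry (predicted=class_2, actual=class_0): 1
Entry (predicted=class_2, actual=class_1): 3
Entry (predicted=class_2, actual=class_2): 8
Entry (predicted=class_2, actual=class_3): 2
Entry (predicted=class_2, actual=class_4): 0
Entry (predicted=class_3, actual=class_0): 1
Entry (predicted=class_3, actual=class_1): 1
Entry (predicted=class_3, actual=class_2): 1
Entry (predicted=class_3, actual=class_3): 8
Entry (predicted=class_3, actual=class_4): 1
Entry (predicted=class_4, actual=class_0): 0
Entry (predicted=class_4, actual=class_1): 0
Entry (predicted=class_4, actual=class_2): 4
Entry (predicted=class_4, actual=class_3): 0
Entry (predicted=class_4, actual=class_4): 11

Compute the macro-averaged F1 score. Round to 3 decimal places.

Per-class F1 score (2·TP/(2·TP+FP+FN)):
  class_0: TP=3, FP=2+2+2+1=7, FN=3+1+1+0=5 → 6/18 = 0.3333
  class_1: TP=4, FP=3+3+2+1=9, FN=2+3+1+0=6 → 8/23 = 0.3478
  class_2: TP=8, FP=1+3+2+0=6, FN=2+3+1+4=10 → 16/32 = 0.5000
  class_3: TP=8, FP=1+1+1+1=4, FN=2+2+2+0=6 → 16/26 = 0.6154
  class_4: TP=11, FP=0+0+4+0=4, FN=1+1+0+1=3 → 22/29 = 0.7586
Macro-F1 score = mean = (0.3333 + 0.3478 + 0.5000 + 0.6154 + 0.7586) / 5 = 0.511

0.511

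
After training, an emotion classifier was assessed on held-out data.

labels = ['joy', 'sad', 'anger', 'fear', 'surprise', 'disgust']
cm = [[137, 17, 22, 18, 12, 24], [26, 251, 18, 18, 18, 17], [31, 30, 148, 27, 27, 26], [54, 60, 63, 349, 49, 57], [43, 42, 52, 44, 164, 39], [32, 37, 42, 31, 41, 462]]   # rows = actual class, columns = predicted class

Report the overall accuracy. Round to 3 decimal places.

0.598

Accuracy = trace / total = (137+251+148+349+164+462=1511) / 2528 = 1511/2528 = 0.598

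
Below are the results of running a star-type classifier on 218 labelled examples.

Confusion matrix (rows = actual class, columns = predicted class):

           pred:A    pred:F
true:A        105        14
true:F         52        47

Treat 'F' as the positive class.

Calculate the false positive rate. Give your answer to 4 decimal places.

0.1176

FPR = FP/(FP+TN) = 14/(14+105) = 0.1176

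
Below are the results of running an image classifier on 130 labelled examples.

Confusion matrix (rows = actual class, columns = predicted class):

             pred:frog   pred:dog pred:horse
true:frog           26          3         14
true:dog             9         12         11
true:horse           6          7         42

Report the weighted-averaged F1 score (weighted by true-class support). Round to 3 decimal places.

Per-class F1 score (2·TP/(2·TP+FP+FN)):
  frog: TP=26, FP=9+6=15, FN=3+14=17 → 52/84 = 0.6190
  dog: TP=12, FP=3+7=10, FN=9+11=20 → 24/54 = 0.4444
  horse: TP=42, FP=14+11=25, FN=6+7=13 → 84/122 = 0.6885
Weighted-F1 score = Σ (supportᵢ/N)·F1 scoreᵢ with N=130: (43/130)·0.6190 + (32/130)·0.4444 + (55/130)·0.6885 = 0.605

0.605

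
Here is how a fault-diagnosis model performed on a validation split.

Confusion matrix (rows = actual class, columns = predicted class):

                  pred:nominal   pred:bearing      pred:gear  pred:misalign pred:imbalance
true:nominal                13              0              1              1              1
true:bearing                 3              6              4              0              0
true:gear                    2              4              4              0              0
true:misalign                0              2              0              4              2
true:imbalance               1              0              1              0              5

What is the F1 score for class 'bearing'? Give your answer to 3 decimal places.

One-vs-rest for 'bearing': TP = diagonal; FP = other classes predicted 'bearing'; FN = 'bearing' predicted as other.
F1 score = 2·TP/(2·TP+FP+FN).
bearing: TP=6, FP=0+4+2+0=6, FN=3+4+0+0=7 → 12/25 = 0.4800

0.480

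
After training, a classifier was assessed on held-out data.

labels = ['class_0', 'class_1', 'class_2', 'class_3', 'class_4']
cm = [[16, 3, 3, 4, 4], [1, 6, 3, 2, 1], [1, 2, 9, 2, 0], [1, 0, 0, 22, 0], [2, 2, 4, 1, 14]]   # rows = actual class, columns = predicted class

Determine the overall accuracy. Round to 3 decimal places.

Accuracy = trace / total = (16+6+9+22+14=67) / 103 = 67/103 = 0.650

0.650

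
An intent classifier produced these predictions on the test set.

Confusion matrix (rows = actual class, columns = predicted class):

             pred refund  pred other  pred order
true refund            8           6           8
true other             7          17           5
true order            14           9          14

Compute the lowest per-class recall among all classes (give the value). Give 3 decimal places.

0.364

Per-class recall (TP/(TP+FN)):
  refund: TP=8, FN=6+8=14 → 8/22 = 0.3636
  other: TP=17, FN=7+5=12 → 17/29 = 0.5862
  order: TP=14, FN=14+9=23 → 14/37 = 0.3784
Lowest is class 'refund' with recall = 0.364.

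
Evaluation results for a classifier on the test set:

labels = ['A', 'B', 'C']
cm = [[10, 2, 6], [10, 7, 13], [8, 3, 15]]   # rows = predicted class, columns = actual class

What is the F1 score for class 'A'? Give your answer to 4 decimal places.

0.4348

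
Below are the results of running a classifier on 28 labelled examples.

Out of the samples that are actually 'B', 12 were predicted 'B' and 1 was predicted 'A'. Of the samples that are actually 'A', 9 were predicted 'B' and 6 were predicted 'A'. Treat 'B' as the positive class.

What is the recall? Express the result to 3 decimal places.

Recall = TP/(TP+FN) = 12/(12+1) = 12/13 = 0.923

0.923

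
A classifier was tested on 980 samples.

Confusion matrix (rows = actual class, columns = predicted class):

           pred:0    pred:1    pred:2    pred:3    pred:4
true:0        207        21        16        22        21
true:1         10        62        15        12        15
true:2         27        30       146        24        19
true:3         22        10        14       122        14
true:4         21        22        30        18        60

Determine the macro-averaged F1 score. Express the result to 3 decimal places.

0.579

Per-class F1 score (2·TP/(2·TP+FP+FN)):
  0: TP=207, FP=10+27+22+21=80, FN=21+16+22+21=80 → 414/574 = 0.7213
  1: TP=62, FP=21+30+10+22=83, FN=10+15+12+15=52 → 124/259 = 0.4788
  2: TP=146, FP=16+15+14+30=75, FN=27+30+24+19=100 → 292/467 = 0.6253
  3: TP=122, FP=22+12+24+18=76, FN=22+10+14+14=60 → 244/380 = 0.6421
  4: TP=60, FP=21+15+19+14=69, FN=21+22+30+18=91 → 120/280 = 0.4286
Macro-F1 score = mean = (0.7213 + 0.4788 + 0.6253 + 0.6421 + 0.4286) / 5 = 0.579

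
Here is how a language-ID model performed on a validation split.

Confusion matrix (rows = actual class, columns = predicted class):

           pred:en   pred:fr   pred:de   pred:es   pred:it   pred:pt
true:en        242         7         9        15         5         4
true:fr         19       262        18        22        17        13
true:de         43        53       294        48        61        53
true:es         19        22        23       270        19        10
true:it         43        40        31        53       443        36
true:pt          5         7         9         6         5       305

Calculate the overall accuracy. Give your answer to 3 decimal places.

0.718

Accuracy = trace / total = (242+262+294+270+443+305=1816) / 2531 = 1816/2531 = 0.718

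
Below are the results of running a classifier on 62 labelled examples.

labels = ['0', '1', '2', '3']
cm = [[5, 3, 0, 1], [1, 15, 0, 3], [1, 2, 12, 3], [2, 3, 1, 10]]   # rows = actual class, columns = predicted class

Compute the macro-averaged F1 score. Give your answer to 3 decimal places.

0.663

Per-class F1 score (2·TP/(2·TP+FP+FN)):
  0: TP=5, FP=1+1+2=4, FN=3+0+1=4 → 10/18 = 0.5556
  1: TP=15, FP=3+2+3=8, FN=1+0+3=4 → 30/42 = 0.7143
  2: TP=12, FP=0+0+1=1, FN=1+2+3=6 → 24/31 = 0.7742
  3: TP=10, FP=1+3+3=7, FN=2+3+1=6 → 20/33 = 0.6061
Macro-F1 score = mean = (0.5556 + 0.7143 + 0.7742 + 0.6061) / 4 = 0.663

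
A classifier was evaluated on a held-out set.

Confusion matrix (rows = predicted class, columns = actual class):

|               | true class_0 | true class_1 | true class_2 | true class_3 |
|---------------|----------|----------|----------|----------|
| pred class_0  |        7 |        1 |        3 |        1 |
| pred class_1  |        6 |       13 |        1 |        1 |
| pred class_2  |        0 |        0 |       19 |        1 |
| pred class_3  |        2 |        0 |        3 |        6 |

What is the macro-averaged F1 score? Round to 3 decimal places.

Per-class F1 score (2·TP/(2·TP+FP+FN)):
  class_0: TP=7, FP=1+3+1=5, FN=6+0+2=8 → 14/27 = 0.5185
  class_1: TP=13, FP=6+1+1=8, FN=1+0+0=1 → 26/35 = 0.7429
  class_2: TP=19, FP=0+0+1=1, FN=3+1+3=7 → 38/46 = 0.8261
  class_3: TP=6, FP=2+0+3=5, FN=1+1+1=3 → 12/20 = 0.6000
Macro-F1 score = mean = (0.5185 + 0.7429 + 0.8261 + 0.6000) / 4 = 0.672

0.672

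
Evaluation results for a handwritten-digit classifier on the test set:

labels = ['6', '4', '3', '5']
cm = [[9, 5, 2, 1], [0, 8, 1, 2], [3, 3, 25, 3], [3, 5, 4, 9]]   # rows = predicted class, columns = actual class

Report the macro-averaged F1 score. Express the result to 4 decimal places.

0.5800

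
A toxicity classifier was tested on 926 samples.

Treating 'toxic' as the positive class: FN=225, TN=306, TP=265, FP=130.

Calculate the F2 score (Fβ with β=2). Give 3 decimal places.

Fβ = (1+β²)·TP / ((1+β²)·TP + β²·FN + FP), with β²=4
= 5·265 / (5·265 + 4·225 + 130) = 0.563

0.563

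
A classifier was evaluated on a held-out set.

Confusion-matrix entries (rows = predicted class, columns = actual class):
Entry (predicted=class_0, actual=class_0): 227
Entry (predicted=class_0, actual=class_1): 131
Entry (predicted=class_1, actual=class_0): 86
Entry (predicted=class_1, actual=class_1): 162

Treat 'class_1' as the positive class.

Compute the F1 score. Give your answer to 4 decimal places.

Precision = TP/(TP+FP) = 162/248 = 0.6532
Recall = TP/(TP+FN) = 162/293 = 0.5529
F1 = 2·TP/(2·TP+FP+FN) = 324/541 = 0.5989

0.5989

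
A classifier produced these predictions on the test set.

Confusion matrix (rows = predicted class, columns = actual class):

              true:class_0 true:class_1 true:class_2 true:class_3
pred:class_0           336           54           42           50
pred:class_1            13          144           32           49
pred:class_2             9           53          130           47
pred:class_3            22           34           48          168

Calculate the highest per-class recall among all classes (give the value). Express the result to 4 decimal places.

Per-class recall (TP/(TP+FN)):
  class_0: TP=336, FN=13+9+22=44 → 336/380 = 0.88421
  class_1: TP=144, FN=54+53+34=141 → 144/285 = 0.50526
  class_2: TP=130, FN=42+32+48=122 → 130/252 = 0.51587
  class_3: TP=168, FN=50+49+47=146 → 168/314 = 0.53503
Highest is class 'class_0' with recall = 0.8842.

0.8842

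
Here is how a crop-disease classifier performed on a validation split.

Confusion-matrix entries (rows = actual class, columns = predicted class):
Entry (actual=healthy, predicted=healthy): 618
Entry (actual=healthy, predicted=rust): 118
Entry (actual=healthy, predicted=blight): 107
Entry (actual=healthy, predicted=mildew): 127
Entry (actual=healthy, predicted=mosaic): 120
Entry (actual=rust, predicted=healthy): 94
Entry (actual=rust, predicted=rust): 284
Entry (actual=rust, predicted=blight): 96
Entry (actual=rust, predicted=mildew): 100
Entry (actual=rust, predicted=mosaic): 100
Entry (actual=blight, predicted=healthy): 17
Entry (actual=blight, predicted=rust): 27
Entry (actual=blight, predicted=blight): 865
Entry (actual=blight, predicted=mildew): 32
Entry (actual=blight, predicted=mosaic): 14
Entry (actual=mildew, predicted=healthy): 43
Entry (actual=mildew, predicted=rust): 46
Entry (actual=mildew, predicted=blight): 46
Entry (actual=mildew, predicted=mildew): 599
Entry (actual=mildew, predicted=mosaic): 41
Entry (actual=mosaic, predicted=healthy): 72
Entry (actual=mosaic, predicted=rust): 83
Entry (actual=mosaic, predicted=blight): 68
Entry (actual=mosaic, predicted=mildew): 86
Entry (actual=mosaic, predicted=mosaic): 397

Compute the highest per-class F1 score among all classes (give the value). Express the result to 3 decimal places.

Per-class F1 score (2·TP/(2·TP+FP+FN)):
  healthy: TP=618, FP=94+17+43+72=226, FN=118+107+127+120=472 → 1236/1934 = 0.6391
  rust: TP=284, FP=118+27+46+83=274, FN=94+96+100+100=390 → 568/1232 = 0.4610
  blight: TP=865, FP=107+96+46+68=317, FN=17+27+32+14=90 → 1730/2137 = 0.8095
  mildew: TP=599, FP=127+100+32+86=345, FN=43+46+46+41=176 → 1198/1719 = 0.6969
  mosaic: TP=397, FP=120+100+14+41=275, FN=72+83+68+86=309 → 794/1378 = 0.5762
Highest is class 'blight' with F1 score = 0.810.

0.810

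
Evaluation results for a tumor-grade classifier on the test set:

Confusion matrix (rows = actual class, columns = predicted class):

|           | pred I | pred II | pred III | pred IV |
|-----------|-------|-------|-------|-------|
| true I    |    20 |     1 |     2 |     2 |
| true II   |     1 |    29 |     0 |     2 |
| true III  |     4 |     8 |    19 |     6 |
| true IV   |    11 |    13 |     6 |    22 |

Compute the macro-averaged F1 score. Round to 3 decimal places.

Per-class F1 score (2·TP/(2·TP+FP+FN)):
  I: TP=20, FP=1+4+11=16, FN=1+2+2=5 → 40/61 = 0.6557
  II: TP=29, FP=1+8+13=22, FN=1+0+2=3 → 58/83 = 0.6988
  III: TP=19, FP=2+0+6=8, FN=4+8+6=18 → 38/64 = 0.5938
  IV: TP=22, FP=2+2+6=10, FN=11+13+6=30 → 44/84 = 0.5238
Macro-F1 score = mean = (0.6557 + 0.6988 + 0.5938 + 0.5238) / 4 = 0.618

0.618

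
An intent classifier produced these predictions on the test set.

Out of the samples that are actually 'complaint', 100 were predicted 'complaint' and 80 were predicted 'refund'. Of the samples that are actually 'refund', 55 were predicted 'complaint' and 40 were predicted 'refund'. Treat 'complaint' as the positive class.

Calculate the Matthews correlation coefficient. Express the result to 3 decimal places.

-0.022

MCC = (TP·TN − FP·FN) / √((TP+FP)(TP+FN)(TN+FP)(TN+FN))
Numerator = 100·40 − 55·80 = -400
Denominator = √(155·180·95·120) = √318060000 = 17834.2367
MCC = -400 / 17834.2367 = -0.022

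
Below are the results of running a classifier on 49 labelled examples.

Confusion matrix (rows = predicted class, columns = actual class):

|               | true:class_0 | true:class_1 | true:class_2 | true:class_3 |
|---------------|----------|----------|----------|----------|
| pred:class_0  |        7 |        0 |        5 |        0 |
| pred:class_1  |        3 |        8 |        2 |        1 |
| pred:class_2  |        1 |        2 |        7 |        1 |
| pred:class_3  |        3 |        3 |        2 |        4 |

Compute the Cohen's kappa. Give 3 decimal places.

Observed agreement pₒ = trace/N = 26/49 = 0.5306
Expected agreement pₑ = Σ (rowᵢ·colᵢ)/N² = (14·12 + 13·14 + 16·11 + 6·12)/49² = 0.2491
κ = (pₒ − pₑ)/(1 − pₑ) = (0.5306 − 0.2491)/(1 − 0.2491) = 0.375

0.375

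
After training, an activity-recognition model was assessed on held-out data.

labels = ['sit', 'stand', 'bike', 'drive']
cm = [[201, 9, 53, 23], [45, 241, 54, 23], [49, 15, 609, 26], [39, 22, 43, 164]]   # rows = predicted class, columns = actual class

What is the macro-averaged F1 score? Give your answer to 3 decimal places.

0.719

Per-class F1 score (2·TP/(2·TP+FP+FN)):
  sit: TP=201, FP=9+53+23=85, FN=45+49+39=133 → 402/620 = 0.6484
  stand: TP=241, FP=45+54+23=122, FN=9+15+22=46 → 482/650 = 0.7415
  bike: TP=609, FP=49+15+26=90, FN=53+54+43=150 → 1218/1458 = 0.8354
  drive: TP=164, FP=39+22+43=104, FN=23+23+26=72 → 328/504 = 0.6508
Macro-F1 score = mean = (0.6484 + 0.7415 + 0.8354 + 0.6508) / 4 = 0.719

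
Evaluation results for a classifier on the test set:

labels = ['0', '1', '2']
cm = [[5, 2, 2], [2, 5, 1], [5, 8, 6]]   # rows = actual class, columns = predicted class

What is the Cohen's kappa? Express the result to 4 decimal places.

0.1973

Observed agreement pₒ = trace/N = 16/36 = 0.44444
Expected agreement pₑ = Σ (rowᵢ·colᵢ)/N² = (9·12 + 8·15 + 19·9)/36² = 0.30787
κ = (pₒ − pₑ)/(1 − pₑ) = (0.44444 − 0.30787)/(1 − 0.30787) = 0.1973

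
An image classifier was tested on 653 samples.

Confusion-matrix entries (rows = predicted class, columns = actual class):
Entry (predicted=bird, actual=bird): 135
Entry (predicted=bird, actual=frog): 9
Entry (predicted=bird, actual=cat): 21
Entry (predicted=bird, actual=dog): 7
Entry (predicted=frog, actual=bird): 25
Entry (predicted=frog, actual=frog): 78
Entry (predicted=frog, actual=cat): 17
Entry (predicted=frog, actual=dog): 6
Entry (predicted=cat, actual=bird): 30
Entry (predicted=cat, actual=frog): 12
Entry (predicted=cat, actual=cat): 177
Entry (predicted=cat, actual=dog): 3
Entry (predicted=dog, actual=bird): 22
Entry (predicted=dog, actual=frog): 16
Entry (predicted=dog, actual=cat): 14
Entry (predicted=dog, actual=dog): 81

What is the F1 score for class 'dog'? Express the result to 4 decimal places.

Take TP from the diagonal, FP from the rest of the 'dog' prediction marginal, FN from the rest of the 'dog' actual marginal.
F1 score = 2·TP/(2·TP+FP+FN).
dog: TP=81, FP=22+16+14=52, FN=7+6+3=16 → 162/230 = 0.70435

0.7043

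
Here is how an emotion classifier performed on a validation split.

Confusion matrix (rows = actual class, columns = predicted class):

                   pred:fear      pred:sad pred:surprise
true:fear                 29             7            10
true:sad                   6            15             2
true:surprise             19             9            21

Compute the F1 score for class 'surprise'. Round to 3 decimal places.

F1 score = 2·TP/(2·TP+FP+FN).
surprise: TP=21, FP=10+2=12, FN=19+9=28 → 42/82 = 0.5122

0.512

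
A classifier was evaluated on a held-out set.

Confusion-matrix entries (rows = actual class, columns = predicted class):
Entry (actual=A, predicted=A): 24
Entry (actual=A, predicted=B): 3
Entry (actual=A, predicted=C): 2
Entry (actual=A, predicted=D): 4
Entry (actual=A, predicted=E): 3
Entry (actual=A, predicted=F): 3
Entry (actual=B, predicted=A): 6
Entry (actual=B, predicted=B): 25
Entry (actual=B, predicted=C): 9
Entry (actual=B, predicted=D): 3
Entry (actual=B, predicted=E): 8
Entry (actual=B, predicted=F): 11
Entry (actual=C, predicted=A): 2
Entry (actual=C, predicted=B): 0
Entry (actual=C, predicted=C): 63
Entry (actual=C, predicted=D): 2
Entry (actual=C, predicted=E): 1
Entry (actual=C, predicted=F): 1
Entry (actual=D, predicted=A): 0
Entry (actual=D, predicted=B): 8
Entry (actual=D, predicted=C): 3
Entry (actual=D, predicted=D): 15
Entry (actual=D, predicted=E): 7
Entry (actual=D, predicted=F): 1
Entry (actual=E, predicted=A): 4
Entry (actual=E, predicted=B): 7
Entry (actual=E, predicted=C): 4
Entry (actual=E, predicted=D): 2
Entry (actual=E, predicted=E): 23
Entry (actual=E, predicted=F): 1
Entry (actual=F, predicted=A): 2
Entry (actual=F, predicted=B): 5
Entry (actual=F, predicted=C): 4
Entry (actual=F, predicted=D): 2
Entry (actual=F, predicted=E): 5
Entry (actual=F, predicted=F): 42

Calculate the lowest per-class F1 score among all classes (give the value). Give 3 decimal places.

0.455

Per-class F1 score (2·TP/(2·TP+FP+FN)):
  A: TP=24, FP=6+2+0+4+2=14, FN=3+2+4+3+3=15 → 48/77 = 0.6234
  B: TP=25, FP=3+0+8+7+5=23, FN=6+9+3+8+11=37 → 50/110 = 0.4545
  C: TP=63, FP=2+9+3+4+4=22, FN=2+0+2+1+1=6 → 126/154 = 0.8182
  D: TP=15, FP=4+3+2+2+2=13, FN=0+8+3+7+1=19 → 30/62 = 0.4839
  E: TP=23, FP=3+8+1+7+5=24, FN=4+7+4+2+1=18 → 46/88 = 0.5227
  F: TP=42, FP=3+11+1+1+1=17, FN=2+5+4+2+5=18 → 84/119 = 0.7059
Lowest is class 'B' with F1 score = 0.455.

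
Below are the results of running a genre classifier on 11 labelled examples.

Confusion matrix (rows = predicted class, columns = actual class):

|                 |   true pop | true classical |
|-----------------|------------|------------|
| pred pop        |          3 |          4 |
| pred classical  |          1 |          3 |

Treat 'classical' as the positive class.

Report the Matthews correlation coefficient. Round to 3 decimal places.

MCC = (TP·TN − FP·FN) / √((TP+FP)(TP+FN)(TN+FP)(TN+FN))
Numerator = 3·3 − 1·4 = 5
Denominator = √(4·7·4·7) = √784 = 28.0000
MCC = 5 / 28.0000 = 0.179

0.179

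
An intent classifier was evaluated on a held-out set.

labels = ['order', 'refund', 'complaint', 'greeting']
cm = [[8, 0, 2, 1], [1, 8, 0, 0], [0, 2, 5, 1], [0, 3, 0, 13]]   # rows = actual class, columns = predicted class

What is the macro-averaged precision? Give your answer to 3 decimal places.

Per-class precision (TP/(TP+FP)):
  order: TP=8, FP=1+0+0=1 → 8/9 = 0.8889
  refund: TP=8, FP=0+2+3=5 → 8/13 = 0.6154
  complaint: TP=5, FP=2+0+0=2 → 5/7 = 0.7143
  greeting: TP=13, FP=1+0+1=2 → 13/15 = 0.8667
Macro-precision = mean = (0.8889 + 0.6154 + 0.7143 + 0.8667) / 4 = 0.771

0.771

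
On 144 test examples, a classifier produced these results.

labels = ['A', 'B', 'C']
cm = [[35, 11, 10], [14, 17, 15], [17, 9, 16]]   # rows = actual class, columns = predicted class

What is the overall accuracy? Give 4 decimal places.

0.4722

Accuracy = trace / total = (35+17+16=68) / 144 = 68/144 = 0.4722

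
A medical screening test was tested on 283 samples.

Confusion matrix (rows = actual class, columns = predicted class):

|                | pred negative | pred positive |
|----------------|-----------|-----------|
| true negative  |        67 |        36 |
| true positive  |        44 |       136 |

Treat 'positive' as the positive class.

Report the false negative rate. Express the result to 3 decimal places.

FNR = FN/(FN+TP) = 44/(44+136) = 0.244

0.244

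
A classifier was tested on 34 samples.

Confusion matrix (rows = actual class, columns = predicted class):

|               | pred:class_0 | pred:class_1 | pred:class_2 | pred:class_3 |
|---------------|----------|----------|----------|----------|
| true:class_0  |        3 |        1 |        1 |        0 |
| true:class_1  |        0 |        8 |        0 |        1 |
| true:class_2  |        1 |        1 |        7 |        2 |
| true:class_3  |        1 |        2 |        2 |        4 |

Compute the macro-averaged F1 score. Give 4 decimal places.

0.6321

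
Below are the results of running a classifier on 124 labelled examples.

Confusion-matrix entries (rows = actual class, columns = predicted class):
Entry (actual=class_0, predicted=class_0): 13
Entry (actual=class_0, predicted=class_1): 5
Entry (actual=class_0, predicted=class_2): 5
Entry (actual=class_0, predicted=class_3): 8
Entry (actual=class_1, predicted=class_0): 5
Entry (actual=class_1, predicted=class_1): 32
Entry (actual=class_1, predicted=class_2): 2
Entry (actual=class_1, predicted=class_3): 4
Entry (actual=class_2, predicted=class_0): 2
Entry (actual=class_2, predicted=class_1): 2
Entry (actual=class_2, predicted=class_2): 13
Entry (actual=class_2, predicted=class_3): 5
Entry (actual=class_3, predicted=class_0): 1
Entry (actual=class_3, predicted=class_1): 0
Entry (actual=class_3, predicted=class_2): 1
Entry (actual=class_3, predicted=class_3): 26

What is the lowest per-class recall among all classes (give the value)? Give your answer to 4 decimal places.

0.4194

Per-class recall (TP/(TP+FN)):
  class_0: TP=13, FN=5+5+8=18 → 13/31 = 0.41935
  class_1: TP=32, FN=5+2+4=11 → 32/43 = 0.74419
  class_2: TP=13, FN=2+2+5=9 → 13/22 = 0.59091
  class_3: TP=26, FN=1+0+1=2 → 26/28 = 0.92857
Lowest is class 'class_0' with recall = 0.4194.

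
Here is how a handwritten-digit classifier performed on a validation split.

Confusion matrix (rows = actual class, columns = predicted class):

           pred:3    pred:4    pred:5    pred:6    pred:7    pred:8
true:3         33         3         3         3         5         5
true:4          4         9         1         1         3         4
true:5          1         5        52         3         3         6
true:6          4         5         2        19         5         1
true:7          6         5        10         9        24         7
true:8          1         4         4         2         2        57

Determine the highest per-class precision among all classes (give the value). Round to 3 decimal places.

0.722

Per-class precision (TP/(TP+FP)):
  3: TP=33, FP=4+1+4+6+1=16 → 33/49 = 0.6735
  4: TP=9, FP=3+5+5+5+4=22 → 9/31 = 0.2903
  5: TP=52, FP=3+1+2+10+4=20 → 52/72 = 0.7222
  6: TP=19, FP=3+1+3+9+2=18 → 19/37 = 0.5135
  7: TP=24, FP=5+3+3+5+2=18 → 24/42 = 0.5714
  8: TP=57, FP=5+4+6+1+7=23 → 57/80 = 0.7125
Highest is class '5' with precision = 0.722.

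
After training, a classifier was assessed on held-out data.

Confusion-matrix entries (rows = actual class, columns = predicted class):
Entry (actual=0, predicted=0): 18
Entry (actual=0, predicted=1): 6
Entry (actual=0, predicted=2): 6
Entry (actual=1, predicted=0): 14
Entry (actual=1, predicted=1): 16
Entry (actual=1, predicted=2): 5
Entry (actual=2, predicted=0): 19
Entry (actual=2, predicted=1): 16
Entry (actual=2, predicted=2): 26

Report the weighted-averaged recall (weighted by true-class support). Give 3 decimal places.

0.476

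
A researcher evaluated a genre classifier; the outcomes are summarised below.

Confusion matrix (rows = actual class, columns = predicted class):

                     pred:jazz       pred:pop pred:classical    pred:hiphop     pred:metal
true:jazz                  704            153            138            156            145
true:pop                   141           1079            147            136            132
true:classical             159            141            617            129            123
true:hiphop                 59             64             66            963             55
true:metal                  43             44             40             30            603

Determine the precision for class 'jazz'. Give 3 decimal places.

0.637

One-vs-rest for 'jazz': TP = diagonal; FP = other classes predicted 'jazz'; FN = 'jazz' predicted as other.
precision = TP/(TP+FP).
jazz: TP=704, FP=141+159+59+43=402 → 704/1106 = 0.6365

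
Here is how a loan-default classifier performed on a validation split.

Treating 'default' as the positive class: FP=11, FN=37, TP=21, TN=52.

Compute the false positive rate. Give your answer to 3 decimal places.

0.175

FPR = FP/(FP+TN) = 11/(11+52) = 0.175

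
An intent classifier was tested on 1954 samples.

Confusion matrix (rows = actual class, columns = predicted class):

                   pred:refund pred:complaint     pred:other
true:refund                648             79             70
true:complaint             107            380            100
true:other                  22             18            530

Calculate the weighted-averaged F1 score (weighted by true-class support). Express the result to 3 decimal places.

Per-class F1 score (2·TP/(2·TP+FP+FN)):
  refund: TP=648, FP=107+22=129, FN=79+70=149 → 1296/1574 = 0.8234
  complaint: TP=380, FP=79+18=97, FN=107+100=207 → 760/1064 = 0.7143
  other: TP=530, FP=70+100=170, FN=22+18=40 → 1060/1270 = 0.8346
Weighted-F1 score = Σ (supportᵢ/N)·F1 scoreᵢ with N=1954: (797/1954)·0.8234 + (587/1954)·0.7143 + (570/1954)·0.8346 = 0.794

0.794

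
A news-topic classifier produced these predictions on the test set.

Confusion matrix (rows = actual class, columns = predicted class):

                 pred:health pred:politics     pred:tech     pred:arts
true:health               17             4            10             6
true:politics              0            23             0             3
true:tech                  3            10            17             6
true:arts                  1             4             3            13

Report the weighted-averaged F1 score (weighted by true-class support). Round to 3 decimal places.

0.577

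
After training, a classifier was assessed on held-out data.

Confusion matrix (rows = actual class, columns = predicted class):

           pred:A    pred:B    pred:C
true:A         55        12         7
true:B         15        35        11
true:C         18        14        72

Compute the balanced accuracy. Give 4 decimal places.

0.6698

Balanced accuracy = mean of per-class recall.
  A: recall = 55/74 = 0.74324
  B: recall = 35/61 = 0.57377
  C: recall = 72/104 = 0.69231
Mean = (0.74324 + 0.57377 + 0.69231) / 3 = 0.6698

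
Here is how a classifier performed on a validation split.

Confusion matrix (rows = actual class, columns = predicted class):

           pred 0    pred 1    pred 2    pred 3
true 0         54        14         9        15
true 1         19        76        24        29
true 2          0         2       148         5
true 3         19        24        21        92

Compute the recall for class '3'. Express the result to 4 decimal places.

Treat '3' as positive and all other classes as negative.
recall = TP/(TP+FN).
3: TP=92, FN=19+24+21=64 → 92/156 = 0.58974

0.5897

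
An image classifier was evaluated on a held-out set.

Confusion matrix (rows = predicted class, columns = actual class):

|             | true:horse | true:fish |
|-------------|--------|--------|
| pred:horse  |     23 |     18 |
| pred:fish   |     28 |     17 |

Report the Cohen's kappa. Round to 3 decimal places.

Observed agreement pₒ = trace/N = 40/86 = 0.4651
Expected agreement pₑ = Σ (rowᵢ·colᵢ)/N² = (51·41 + 35·45)/86² = 0.4957
κ = (pₒ − pₑ)/(1 − pₑ) = (0.4651 − 0.4957)/(1 − 0.4957) = -0.061

-0.061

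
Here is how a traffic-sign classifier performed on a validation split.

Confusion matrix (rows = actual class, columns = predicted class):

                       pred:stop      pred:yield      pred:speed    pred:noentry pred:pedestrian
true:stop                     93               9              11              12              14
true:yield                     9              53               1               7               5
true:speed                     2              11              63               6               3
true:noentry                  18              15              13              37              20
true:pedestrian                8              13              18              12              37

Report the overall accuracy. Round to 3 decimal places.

0.578

Accuracy = trace / total = (93+53+63+37+37=283) / 490 = 283/490 = 0.578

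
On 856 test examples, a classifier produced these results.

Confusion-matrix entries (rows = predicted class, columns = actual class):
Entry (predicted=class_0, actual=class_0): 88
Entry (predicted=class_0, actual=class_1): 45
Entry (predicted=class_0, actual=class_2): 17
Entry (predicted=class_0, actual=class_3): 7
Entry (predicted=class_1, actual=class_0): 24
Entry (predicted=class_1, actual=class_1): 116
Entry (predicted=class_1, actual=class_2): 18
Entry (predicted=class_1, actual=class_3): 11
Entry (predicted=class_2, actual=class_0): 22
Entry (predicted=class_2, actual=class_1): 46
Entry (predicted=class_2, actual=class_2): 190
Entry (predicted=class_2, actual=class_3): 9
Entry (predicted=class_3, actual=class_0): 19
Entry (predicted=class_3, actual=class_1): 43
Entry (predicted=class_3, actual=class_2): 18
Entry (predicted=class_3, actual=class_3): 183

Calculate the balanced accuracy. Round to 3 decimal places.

0.673

Balanced accuracy = mean of per-class recall.
  class_0: recall = 88/153 = 0.5752
  class_1: recall = 116/250 = 0.4640
  class_2: recall = 190/243 = 0.7819
  class_3: recall = 183/210 = 0.8714
Mean = (0.5752 + 0.4640 + 0.7819 + 0.8714) / 4 = 0.673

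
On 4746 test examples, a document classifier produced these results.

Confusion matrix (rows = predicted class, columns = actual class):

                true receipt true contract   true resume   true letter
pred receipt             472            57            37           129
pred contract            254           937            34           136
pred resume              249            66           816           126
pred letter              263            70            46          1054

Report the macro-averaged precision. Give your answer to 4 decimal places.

0.6881

Per-class precision (TP/(TP+FP)):
  receipt: TP=472, FP=57+37+129=223 → 472/695 = 0.67914
  contract: TP=937, FP=254+34+136=424 → 937/1361 = 0.68846
  resume: TP=816, FP=249+66+126=441 → 816/1257 = 0.64916
  letter: TP=1054, FP=263+70+46=379 → 1054/1433 = 0.73552
Macro-precision = mean = (0.67914 + 0.68846 + 0.64916 + 0.73552) / 4 = 0.6881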